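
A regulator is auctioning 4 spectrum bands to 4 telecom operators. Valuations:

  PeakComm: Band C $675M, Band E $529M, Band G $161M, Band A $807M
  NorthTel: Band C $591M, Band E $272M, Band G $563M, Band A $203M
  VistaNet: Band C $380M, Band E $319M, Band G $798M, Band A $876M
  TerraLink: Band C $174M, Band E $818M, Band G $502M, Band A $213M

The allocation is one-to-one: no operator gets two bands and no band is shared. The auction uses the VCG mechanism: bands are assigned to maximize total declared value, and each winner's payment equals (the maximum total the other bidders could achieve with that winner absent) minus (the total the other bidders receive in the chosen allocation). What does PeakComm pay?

Efficient allocation: PeakComm→Band A ($807M), NorthTel→Band C ($591M), VistaNet→Band G ($798M), TerraLink→Band E ($818M); total welfare W = $3014M.
PeakComm receives Band A at value $807M, so the others get W − 807 = $2207M.
Without PeakComm: best allocation of the remaining 3 bidders over all 4 bands is NorthTel→Band C ($591M), VistaNet→Band A ($876M), TerraLink→Band E ($818M), total $2285M.
VCG payment = (others' best without PeakComm) − (others' welfare with PeakComm) = 2285 − 2207 = $78M.

PeakComm pays $78M.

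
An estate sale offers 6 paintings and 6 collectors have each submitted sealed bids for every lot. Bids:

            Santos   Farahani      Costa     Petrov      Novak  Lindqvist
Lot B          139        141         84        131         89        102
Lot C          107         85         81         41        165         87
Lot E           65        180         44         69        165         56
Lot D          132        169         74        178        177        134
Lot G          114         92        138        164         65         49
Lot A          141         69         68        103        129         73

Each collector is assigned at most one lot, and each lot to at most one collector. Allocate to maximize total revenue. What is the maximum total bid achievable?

Maximum total: $904

Optimal: Santos→Lot A ($141), Farahani→Lot E ($180), Costa→Lot G ($138), Petrov→Lot D ($178), Novak→Lot C ($165), Lindqvist→Lot B ($102) — total 141+180+138+178+165+102 = $904.
Column-greedy (each lot in turn goes to its best remaining collector) gives $788, worse by 116.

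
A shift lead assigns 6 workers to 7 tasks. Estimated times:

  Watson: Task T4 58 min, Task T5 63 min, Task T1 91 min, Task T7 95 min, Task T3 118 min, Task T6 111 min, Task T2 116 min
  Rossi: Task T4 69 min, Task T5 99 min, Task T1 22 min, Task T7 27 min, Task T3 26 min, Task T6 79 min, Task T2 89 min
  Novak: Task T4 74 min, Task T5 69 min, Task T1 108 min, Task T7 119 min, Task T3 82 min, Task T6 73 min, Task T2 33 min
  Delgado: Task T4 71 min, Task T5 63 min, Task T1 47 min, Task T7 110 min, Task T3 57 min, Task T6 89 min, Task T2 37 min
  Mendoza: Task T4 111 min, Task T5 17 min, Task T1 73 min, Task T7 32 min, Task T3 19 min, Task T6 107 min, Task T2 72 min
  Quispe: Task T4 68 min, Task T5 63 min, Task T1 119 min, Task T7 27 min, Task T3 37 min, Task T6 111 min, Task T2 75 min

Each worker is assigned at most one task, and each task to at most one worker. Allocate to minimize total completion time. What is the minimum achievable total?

Treat this as an assignment problem: match each worker to one task.
Optimal: Watson→Task T4 (58 min), Rossi→Task T3 (26 min), Novak→Task T2 (33 min), Delgado→Task T1 (47 min), Mendoza→Task T5 (17 min), Quispe→Task T7 (27 min) — total 58+26+33+47+17+27 = 208 min.
Min-entry greedy (repeatedly take the single cheapest remaining cell) gives 214 min, worse by 6.
Next-best assignment: Watson→Task T4, Rossi→Task T1, Novak→Task T2, Delgado→Task T3, Mendoza→Task T5, Quispe→Task T7 = 214 min.
Swapping Novak↔Watson (Novak→Task T4 74 min, Watson→Task T2 116 min) adds 99.
Every other assignment is strictly worse.

Minimum total: 208 min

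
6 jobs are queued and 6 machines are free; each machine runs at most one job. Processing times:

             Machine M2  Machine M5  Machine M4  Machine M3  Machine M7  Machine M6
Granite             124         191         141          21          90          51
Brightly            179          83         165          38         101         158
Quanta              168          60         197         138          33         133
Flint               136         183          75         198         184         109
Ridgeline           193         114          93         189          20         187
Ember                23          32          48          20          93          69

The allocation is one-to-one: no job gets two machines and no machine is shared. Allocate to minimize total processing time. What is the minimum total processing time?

Minimum total: 267 min

Treat this as an assignment problem: match each job to one machine.
Optimal: Granite→Machine M6 (51 min), Brightly→Machine M3 (38 min), Quanta→Machine M5 (60 min), Flint→Machine M4 (75 min), Ridgeline→Machine M7 (20 min), Ember→Machine M2 (23 min) — total 51+38+60+75+20+23 = 267 min.
Min-entry greedy (repeatedly take the single cheapest remaining cell) gives 405 min, worse by 138.
Checked against all permutations: 267 min is optimal.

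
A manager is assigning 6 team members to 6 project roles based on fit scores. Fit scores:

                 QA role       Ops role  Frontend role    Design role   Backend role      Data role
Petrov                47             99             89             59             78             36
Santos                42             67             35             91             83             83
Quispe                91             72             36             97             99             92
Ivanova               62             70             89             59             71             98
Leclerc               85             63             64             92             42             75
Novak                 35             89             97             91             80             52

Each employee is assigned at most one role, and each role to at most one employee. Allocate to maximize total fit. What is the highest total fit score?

Optimal: Petrov→Ops role (99 pts), Santos→Design role (91 pts), Quispe→Backend role (99 pts), Ivanova→Data role (98 pts), Leclerc→QA role (85 pts), Novak→Frontend role (97 pts) — total 99+91+99+98+85+97 = 569 pts.
Max-entry greedy (repeatedly take the single best remaining cell) gives 527 pts, worse by 42.

Maximum total: 569 pts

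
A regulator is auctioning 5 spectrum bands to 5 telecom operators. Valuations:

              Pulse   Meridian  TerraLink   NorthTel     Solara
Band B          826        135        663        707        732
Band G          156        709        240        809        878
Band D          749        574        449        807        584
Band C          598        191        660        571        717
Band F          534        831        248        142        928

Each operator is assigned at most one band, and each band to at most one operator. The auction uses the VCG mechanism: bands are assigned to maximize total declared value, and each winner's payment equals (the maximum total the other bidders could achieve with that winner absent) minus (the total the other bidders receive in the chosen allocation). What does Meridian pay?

Meridian pays $52M.

Efficient allocation: Pulse→Band B ($826M), Meridian→Band F ($831M), TerraLink→Band C ($660M), NorthTel→Band D ($807M), Solara→Band G ($878M); total welfare W = $4002M.
Meridian receives Band F at value $831M, so the others get W − 831 = $3171M.
Without Meridian: best allocation of the remaining 4 bidders over all 5 bands is Pulse→Band B ($826M), TerraLink→Band C ($660M), NorthTel→Band G ($809M), Solara→Band F ($928M), total $3223M.
VCG payment = (others' best without Meridian) − (others' welfare with Meridian) = 3223 − 3171 = $52M.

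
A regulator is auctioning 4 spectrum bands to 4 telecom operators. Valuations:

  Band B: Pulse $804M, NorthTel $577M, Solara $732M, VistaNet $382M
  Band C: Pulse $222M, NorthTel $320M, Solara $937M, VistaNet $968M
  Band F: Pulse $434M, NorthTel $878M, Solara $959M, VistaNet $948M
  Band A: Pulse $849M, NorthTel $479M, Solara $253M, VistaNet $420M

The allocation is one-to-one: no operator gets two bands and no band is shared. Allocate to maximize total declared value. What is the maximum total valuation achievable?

Optimal: Pulse→Band A ($849M), NorthTel→Band F ($878M), Solara→Band B ($732M), VistaNet→Band C ($968M) — total 849+878+732+968 = $3427M.
Max-entry greedy (repeatedly take the single best remaining cell) gives $3353M, worse by 74.
No other one-to-one assignment exceeds $3427M.

Maximum total: $3427M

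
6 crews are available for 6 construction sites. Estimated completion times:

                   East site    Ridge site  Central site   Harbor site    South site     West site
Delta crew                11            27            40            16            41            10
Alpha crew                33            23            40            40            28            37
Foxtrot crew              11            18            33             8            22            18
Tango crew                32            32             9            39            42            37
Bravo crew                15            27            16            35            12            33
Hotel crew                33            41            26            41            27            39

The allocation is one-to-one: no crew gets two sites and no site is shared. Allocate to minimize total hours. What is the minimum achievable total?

Minimum total: 92 hours

Treat this as an assignment problem: match each crew to one site.
Optimal: Delta crew→West site (10 hours), Alpha crew→Ridge site (23 hours), Foxtrot crew→Harbor site (8 hours), Tango crew→Central site (9 hours), Bravo crew→East site (15 hours), Hotel crew→South site (27 hours) — total 10+23+8+9+15+27 = 92 hours.
Row-greedy (each crew in turn takes its cheapest remaining site) gives 95 hours, worse by 3.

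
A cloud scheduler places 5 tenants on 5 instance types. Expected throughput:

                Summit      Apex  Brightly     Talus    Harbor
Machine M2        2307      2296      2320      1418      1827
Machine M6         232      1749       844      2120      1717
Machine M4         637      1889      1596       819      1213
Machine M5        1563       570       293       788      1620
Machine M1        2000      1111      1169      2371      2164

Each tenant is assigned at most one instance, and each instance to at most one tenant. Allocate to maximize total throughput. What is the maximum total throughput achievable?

Maximum total: 10056 ops/s

Optimal: Summit→Machine M5 (1563 ops/s), Apex→Machine M4 (1889 ops/s), Brightly→Machine M2 (2320 ops/s), Talus→Machine M6 (2120 ops/s), Harbor→Machine M1 (2164 ops/s) — total 1563+1889+2320+2120+2164 = 10056 ops/s.
Column-greedy (each instance in turn goes to its best remaining tenant) gives 9949 ops/s, worse by 107.
No other one-to-one assignment exceeds 10056 ops/s.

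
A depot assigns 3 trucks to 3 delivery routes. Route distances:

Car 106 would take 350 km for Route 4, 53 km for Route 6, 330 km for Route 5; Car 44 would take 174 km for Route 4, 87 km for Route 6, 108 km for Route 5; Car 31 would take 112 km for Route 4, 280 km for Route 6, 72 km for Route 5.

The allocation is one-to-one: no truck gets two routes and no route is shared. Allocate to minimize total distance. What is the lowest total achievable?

Optimal: Car 106→Route 6 (53 km), Car 44→Route 5 (108 km), Car 31→Route 4 (112 km) — total 53+108+112 = 273 km.
Min-entry greedy (repeatedly take the single cheapest remaining cell) gives 299 km, worse by 26.
Swapping Car 44↔Car 106 (Car 44→Route 6 87 km, Car 106→Route 5 330 km) adds 256.

Minimum total: 273 km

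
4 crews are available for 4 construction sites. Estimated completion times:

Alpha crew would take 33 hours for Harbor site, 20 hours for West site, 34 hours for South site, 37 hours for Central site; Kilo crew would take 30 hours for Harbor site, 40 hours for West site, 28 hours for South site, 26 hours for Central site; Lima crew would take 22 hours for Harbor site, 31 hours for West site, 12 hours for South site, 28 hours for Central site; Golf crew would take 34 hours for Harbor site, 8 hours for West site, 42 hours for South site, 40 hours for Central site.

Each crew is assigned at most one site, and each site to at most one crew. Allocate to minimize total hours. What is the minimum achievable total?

Minimum total: 79 hours

Optimal: Alpha crew→Harbor site (33 hours), Kilo crew→Central site (26 hours), Lima crew→South site (12 hours), Golf crew→West site (8 hours) — total 33+26+12+8 = 79 hours.
Column-greedy (each site in turn goes to its cheapest remaining crew) gives 95 hours, worse by 16.
Checked against all permutations: 79 hours is optimal.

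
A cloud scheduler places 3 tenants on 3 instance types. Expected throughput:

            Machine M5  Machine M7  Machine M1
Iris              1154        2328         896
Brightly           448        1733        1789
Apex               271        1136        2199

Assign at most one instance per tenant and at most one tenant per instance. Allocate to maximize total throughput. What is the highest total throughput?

Maximum total: 5086 ops/s

This is a one-to-one assignment (maximum-weight bipartite matching).
Optimal: Iris→Machine M5 (1154 ops/s), Brightly→Machine M7 (1733 ops/s), Apex→Machine M1 (2199 ops/s) — total 1154+1733+2199 = 5086 ops/s.
Max-entry greedy (repeatedly take the single best remaining cell) gives 4975 ops/s, worse by 111.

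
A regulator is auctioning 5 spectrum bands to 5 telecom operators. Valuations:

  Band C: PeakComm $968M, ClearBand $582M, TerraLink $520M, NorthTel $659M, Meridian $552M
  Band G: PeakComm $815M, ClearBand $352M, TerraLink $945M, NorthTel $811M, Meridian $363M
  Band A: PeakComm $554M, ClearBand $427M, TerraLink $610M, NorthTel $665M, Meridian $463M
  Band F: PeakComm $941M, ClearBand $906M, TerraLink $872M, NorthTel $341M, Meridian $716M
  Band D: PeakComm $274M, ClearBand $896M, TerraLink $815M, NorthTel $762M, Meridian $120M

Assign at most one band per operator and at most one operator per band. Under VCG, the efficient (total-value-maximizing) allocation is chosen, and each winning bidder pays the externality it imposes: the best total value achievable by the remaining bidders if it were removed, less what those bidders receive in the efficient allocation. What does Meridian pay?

Efficient allocation: PeakComm→Band C ($968M), ClearBand→Band D ($896M), TerraLink→Band G ($945M), NorthTel→Band A ($665M), Meridian→Band F ($716M); total welfare W = $4190M.
Meridian receives Band F at value $716M, so the others get W − 716 = $3474M.
Without Meridian: best allocation of the remaining 4 bidders over all 5 bands is PeakComm→Band C ($968M), ClearBand→Band F ($906M), TerraLink→Band G ($945M), NorthTel→Band D ($762M), total $3581M.
VCG payment = (others' best without Meridian) − (others' welfare with Meridian) = 3581 − 3474 = $107M.

Meridian pays $107M.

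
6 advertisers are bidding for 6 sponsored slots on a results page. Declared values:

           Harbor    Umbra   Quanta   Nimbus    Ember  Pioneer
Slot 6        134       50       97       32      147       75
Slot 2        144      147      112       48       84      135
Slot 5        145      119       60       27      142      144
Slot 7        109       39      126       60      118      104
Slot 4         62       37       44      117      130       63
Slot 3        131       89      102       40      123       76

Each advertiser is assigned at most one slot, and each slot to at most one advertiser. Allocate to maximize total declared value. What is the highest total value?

Maximum total: $812

This is a one-to-one assignment (maximum-weight bipartite matching).
Optimal: Harbor→Slot 3 ($131), Umbra→Slot 2 ($147), Quanta→Slot 7 ($126), Nimbus→Slot 4 ($117), Ember→Slot 6 ($147), Pioneer→Slot 5 ($144) — total 131+147+126+117+147+144 = $812.
Max-entry greedy (repeatedly take the single best remaining cell) gives $758, worse by 54.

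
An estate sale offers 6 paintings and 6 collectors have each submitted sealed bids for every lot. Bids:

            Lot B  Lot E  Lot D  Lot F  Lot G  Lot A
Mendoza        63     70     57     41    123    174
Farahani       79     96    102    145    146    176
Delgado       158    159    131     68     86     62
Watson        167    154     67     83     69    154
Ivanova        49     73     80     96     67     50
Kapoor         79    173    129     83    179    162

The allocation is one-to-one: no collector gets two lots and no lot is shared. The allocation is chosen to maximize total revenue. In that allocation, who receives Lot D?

Ivanova receives Lot D.

Optimal: Mendoza→Lot A ($174), Farahani→Lot F ($145), Delgado→Lot E ($159), Watson→Lot B ($167), Ivanova→Lot D ($80), Kapoor→Lot G ($179) — total 174+145+159+167+80+179 = $904.
Next-best assignment: Mendoza→Lot A, Farahani→Lot F, Delgado→Lot B, Watson→Lot E, Ivanova→Lot D, Kapoor→Lot G = $890.
Ivanova's own top lot is Lot F ($96), but forcing Ivanova→Lot F and reassigning the rest optimally gives only $887 — worse by 17.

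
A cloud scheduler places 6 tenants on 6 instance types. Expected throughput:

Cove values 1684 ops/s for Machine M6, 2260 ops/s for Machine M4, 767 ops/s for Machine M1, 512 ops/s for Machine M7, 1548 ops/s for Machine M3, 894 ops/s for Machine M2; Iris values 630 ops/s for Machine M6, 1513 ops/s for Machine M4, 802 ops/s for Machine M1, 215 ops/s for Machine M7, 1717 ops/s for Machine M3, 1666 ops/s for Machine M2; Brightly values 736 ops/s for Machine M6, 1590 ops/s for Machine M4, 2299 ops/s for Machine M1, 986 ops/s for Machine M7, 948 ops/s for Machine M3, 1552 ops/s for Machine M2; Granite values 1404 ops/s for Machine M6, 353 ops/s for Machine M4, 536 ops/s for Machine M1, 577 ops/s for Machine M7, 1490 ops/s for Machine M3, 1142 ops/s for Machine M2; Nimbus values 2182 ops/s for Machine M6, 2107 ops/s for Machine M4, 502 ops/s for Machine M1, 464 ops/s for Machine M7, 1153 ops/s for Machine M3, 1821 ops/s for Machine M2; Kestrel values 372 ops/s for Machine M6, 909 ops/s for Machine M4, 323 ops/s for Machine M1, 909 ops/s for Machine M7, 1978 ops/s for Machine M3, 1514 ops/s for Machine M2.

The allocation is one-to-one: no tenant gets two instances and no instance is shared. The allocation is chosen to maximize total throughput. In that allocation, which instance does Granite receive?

Granite receives Machine M7.

This is the linear assignment problem.
Optimal: Cove→Machine M4 (2260 ops/s), Iris→Machine M2 (1666 ops/s), Brightly→Machine M1 (2299 ops/s), Granite→Machine M7 (577 ops/s), Nimbus→Machine M6 (2182 ops/s), Kestrel→Machine M3 (1978 ops/s) — total 2260+1666+2299+577+2182+1978 = 10962 ops/s.
Column-greedy (each instance in turn goes to its best remaining tenant) gives 10509 ops/s, worse by 453.
Every other assignment is strictly worse.
Granite's own top instance is Machine M3 (1490 ops/s), but forcing Granite→Machine M3 and reassigning the rest optimally gives only 10806 ops/s — worse by 156.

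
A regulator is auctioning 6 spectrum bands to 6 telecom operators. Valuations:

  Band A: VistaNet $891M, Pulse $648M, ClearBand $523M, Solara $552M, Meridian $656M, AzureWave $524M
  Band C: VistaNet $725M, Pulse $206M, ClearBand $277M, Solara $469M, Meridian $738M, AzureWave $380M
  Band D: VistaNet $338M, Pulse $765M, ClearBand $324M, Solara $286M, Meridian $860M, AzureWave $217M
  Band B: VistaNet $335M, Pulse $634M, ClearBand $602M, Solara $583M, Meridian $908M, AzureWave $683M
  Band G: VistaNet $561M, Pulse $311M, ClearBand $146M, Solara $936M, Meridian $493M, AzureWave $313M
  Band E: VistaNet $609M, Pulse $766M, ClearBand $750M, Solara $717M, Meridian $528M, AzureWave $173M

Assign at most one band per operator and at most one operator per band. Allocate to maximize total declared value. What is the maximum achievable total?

Max total: $4763M

Optimal: VistaNet→Band A ($891M), Pulse→Band D ($765M), ClearBand→Band E ($750M), Solara→Band G ($936M), Meridian→Band C ($738M), AzureWave→Band B ($683M) — total 891+765+750+936+738+683 = $4763M.
Max-entry greedy (repeatedly take the single best remaining cell) gives $4205M, worse by 558.
Every other assignment is strictly worse.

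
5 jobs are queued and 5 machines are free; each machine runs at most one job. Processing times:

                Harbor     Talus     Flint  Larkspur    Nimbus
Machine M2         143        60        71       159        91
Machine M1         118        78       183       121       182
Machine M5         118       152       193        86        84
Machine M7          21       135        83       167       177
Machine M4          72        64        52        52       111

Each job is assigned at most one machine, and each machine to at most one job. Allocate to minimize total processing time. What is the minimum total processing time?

Min total: 306 min

Optimal: Harbor→Machine M7 (21 min), Talus→Machine M1 (78 min), Flint→Machine M2 (71 min), Larkspur→Machine M4 (52 min), Nimbus→Machine M5 (84 min) — total 21+78+71+52+84 = 306 min.
Row-greedy (each job in turn takes its cheapest remaining machine) gives 401 min, worse by 95.
Next-best assignment: Harbor→Machine M7, Talus→Machine M1, Flint→Machine M4, Larkspur→Machine M5, Nimbus→Machine M2 = 328 min.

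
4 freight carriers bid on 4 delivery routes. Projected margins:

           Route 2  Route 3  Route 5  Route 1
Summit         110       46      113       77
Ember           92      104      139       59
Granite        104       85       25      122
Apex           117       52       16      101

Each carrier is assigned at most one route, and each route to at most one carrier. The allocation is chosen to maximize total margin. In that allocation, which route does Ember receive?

Treat this as an assignment problem: match each carrier to one route.
Optimal: Summit→Route 5 ($113k), Ember→Route 3 ($104k), Granite→Route 1 ($122k), Apex→Route 2 ($117k) — total 113+104+122+117 = $456k.
Max-entry greedy (repeatedly take the single best remaining cell) gives $424k, worse by 32.
Next-best assignment: Summit→Route 2, Ember→Route 5, Granite→Route 3, Apex→Route 1 = $435k.
Swapping Summit↔Ember (Summit→Route 3 $46k, Ember→Route 5 $139k) loses 32.
Ember's own top route is Route 5 ($139k), but forcing Ember→Route 5 and reassigning the rest optimally gives only $435k — worse by 21.

Ember receives Route 3.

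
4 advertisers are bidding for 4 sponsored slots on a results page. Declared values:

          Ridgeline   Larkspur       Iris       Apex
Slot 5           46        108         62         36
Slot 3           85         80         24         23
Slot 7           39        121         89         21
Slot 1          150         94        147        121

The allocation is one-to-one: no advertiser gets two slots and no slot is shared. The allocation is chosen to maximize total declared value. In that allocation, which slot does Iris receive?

Optimal: Ridgeline→Slot 3 ($85), Larkspur→Slot 5 ($108), Iris→Slot 7 ($89), Apex→Slot 1 ($121) — total 85+108+89+121 = $403.
Row-greedy (each advertiser in turn takes its best remaining slot) gives $356, worse by 47.
Checked against all permutations: $403 is optimal.
Iris's own top slot is Slot 1 ($147), but forcing Iris→Slot 1 and reassigning the rest optimally gives only $389 — worse by 14.

Iris receives Slot 7.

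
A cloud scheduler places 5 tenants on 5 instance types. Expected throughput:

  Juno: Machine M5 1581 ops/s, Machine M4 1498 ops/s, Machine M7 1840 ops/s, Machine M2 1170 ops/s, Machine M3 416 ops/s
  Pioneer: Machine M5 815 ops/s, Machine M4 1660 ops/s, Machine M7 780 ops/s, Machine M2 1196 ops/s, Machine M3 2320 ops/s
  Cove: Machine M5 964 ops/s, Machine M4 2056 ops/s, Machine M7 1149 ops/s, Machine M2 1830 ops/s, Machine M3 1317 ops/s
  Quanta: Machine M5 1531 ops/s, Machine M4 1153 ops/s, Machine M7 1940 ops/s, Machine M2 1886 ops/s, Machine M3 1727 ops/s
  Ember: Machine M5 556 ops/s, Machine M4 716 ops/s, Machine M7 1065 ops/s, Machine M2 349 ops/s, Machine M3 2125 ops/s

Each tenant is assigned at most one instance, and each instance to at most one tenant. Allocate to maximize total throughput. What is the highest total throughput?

Optimal: Juno→Machine M5 (1581 ops/s), Pioneer→Machine M4 (1660 ops/s), Cove→Machine M2 (1830 ops/s), Quanta→Machine M7 (1940 ops/s), Ember→Machine M3 (2125 ops/s) — total 1581+1660+1830+1940+2125 = 9136 ops/s.
Row-greedy (each tenant in turn takes its best remaining instance) gives 8658 ops/s, worse by 478.

Maximum total: 9136 ops/s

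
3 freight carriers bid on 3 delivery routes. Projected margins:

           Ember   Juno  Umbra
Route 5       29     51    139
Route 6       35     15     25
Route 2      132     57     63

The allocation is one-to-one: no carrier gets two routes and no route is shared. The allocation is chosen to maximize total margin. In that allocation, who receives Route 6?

Optimal: Ember→Route 2 ($132k), Juno→Route 6 ($15k), Umbra→Route 5 ($139k) — total 132+15+139 = $286k.
Column-greedy (each route in turn goes to its best remaining carrier) gives $231k, worse by 55.
Next-best assignment: Ember→Route 6, Juno→Route 2, Umbra→Route 5 = $231k.
Juno's own top route is Route 2 ($57k), but forcing Juno→Route 2 and reassigning the rest optimally gives only $231k — worse by 55.

Juno receives Route 6.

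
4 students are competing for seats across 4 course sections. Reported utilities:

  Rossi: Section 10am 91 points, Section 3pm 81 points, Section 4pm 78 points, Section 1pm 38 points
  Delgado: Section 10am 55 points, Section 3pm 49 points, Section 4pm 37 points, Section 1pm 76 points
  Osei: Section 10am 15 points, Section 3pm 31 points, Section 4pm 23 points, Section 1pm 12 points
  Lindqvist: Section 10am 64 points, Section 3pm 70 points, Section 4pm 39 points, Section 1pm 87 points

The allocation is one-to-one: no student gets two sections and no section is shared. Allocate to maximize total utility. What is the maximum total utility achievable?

Optimal: Rossi→Section 10am (91 points), Delgado→Section 1pm (76 points), Osei→Section 4pm (23 points), Lindqvist→Section 3pm (70 points) — total 91+76+23+70 = 260 points.
Max-entry greedy (repeatedly take the single best remaining cell) gives 250 points, worse by 10.
Next-best assignment: Rossi→Section 4pm, Delgado→Section 10am, Osei→Section 3pm, Lindqvist→Section 1pm = 251 points.
No other one-to-one assignment exceeds 260 points.

Maximum total: 260 points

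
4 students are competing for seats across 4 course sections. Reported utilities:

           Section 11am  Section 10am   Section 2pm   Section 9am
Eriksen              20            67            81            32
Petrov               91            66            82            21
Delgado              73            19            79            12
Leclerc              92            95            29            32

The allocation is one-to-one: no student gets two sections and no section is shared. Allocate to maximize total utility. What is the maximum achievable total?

This is the linear assignment problem.
Optimal: Eriksen→Section 9am (32 points), Petrov→Section 11am (91 points), Delgado→Section 2pm (79 points), Leclerc→Section 10am (95 points) — total 32+91+79+95 = 297 points.
Next-best assignment: Eriksen→Section 9am, Petrov→Section 2pm, Delgado→Section 11am, Leclerc→Section 10am = 282 points.
Checked against all permutations: 297 points is optimal.

Max total: 297 points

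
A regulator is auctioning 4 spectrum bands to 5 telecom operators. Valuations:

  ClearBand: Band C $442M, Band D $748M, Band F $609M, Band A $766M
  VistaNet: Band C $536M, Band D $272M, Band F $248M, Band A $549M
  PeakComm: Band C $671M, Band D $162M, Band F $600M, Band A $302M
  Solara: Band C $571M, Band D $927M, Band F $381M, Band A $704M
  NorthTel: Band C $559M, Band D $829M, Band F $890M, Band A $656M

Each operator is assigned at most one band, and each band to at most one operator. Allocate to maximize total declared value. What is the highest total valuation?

Maximum total: $3254M

Optimal: PeakComm→Band C ($671M), Solara→Band D ($927M), NorthTel→Band F ($890M), ClearBand→Band A ($766M) — total 671+927+890+766 = $3254M.
Row-greedy (each operator in turn takes its best remaining band) gives $2829M, worse by 425.
Next-best assignment: VistaNet→Band C, Solara→Band D, NorthTel→Band F, ClearBand→Band A = $3119M.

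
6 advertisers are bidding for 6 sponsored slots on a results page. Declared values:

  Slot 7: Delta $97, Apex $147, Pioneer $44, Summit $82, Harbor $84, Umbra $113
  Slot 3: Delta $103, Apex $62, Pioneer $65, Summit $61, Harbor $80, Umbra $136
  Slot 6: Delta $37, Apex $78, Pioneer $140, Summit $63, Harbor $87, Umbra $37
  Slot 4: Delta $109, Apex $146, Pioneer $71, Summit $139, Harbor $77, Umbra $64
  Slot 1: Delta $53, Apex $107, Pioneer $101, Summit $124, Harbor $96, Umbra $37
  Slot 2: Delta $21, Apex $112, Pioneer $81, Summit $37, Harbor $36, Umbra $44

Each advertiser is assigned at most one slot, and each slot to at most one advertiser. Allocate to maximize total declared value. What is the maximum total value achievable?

Maximum total: $720

Optimal: Delta→Slot 7 ($97), Apex→Slot 2 ($112), Pioneer→Slot 6 ($140), Summit→Slot 4 ($139), Harbor→Slot 1 ($96), Umbra→Slot 3 ($136) — total 97+112+140+139+96+136 = $720.
Max-entry greedy (repeatedly take the single best remaining cell) gives $679, worse by 41.
Swapping Apex↔Delta (Apex→Slot 7 $147, Delta→Slot 2 $21) loses 41.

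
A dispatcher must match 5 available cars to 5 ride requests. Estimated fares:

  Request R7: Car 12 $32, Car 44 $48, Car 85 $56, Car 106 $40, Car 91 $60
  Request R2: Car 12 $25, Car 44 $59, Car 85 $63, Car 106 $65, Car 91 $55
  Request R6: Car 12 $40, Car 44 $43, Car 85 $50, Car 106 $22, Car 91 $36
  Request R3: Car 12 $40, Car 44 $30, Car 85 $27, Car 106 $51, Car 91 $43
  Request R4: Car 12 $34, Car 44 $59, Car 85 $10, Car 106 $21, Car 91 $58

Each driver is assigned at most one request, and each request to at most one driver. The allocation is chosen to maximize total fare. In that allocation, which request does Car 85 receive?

Car 85 receives Request R6.

Optimal: Car 12→Request R3 ($40), Car 44→Request R4 ($59), Car 85→Request R6 ($50), Car 106→Request R2 ($65), Car 91→Request R7 ($60) — total 40+59+50+65+60 = $274.
Row-greedy (each driver in turn takes its best remaining request) gives $264, worse by 10.
Car 85's own top request is Request R2 ($63), but forcing Car 85→Request R2 and reassigning the rest optimally gives only $273 — worse by 1.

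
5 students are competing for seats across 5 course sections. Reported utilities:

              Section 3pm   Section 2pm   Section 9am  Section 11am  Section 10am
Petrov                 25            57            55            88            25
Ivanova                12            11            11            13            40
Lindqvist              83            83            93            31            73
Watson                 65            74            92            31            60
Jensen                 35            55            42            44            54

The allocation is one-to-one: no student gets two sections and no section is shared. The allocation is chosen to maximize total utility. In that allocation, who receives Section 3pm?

Lindqvist receives Section 3pm.

This is a one-to-one assignment (maximum-weight bipartite matching).
Optimal: Petrov→Section 11am (88 points), Ivanova→Section 10am (40 points), Lindqvist→Section 3pm (83 points), Watson→Section 9am (92 points), Jensen→Section 2pm (55 points) — total 88+40+83+92+55 = 358 points.
Row-greedy (each student in turn takes its best remaining section) gives 330 points, worse by 28.
Next-best assignment: Petrov→Section 11am, Ivanova→Section 10am, Lindqvist→Section 9am, Watson→Section 3pm, Jensen→Section 2pm = 341 points.
Checked against all permutations: 358 points is optimal.
Lindqvist's own top section is Section 9am (93 points), but forcing Lindqvist→Section 9am and reassigning the rest optimally gives only 341 points — worse by 17.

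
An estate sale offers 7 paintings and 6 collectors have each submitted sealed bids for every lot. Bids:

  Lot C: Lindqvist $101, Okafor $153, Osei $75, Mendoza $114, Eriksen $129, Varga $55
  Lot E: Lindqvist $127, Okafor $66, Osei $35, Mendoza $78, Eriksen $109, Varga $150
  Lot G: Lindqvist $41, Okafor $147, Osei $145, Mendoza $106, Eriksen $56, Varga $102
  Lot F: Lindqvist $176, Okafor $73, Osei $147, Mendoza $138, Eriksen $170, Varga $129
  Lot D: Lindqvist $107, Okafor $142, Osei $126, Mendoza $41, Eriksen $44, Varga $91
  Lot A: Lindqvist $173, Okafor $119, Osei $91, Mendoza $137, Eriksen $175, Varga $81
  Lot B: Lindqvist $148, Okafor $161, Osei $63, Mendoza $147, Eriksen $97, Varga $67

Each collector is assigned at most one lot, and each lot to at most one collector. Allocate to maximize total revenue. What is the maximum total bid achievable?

Maximum total: $946

Optimal: Lindqvist→Lot F ($176), Okafor→Lot C ($153), Osei→Lot G ($145), Mendoza→Lot B ($147), Eriksen→Lot A ($175), Varga→Lot E ($150) — total 176+153+145+147+175+150 = $946.
Row-greedy (each collector in turn takes its best remaining lot) gives $898, worse by 48.
Next-best assignment: Lindqvist→Lot A, Okafor→Lot C, Osei→Lot G, Mendoza→Lot B, Eriksen→Lot F, Varga→Lot E = $938.
Every other assignment is strictly worse.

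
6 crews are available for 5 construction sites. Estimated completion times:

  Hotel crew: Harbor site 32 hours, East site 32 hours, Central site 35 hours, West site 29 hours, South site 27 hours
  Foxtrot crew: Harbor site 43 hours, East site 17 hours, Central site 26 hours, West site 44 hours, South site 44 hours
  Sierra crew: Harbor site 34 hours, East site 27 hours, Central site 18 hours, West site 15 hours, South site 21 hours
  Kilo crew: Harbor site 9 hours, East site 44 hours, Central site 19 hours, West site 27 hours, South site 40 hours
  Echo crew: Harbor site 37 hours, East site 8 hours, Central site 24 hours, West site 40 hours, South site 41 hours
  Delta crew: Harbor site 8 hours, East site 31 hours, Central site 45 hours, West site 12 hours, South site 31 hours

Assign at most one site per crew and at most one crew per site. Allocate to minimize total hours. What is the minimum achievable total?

This is a one-to-one assignment (minimum-cost bipartite matching).
Optimal: Kilo crew→Harbor site (9 hours), Echo crew→East site (8 hours), Sierra crew→Central site (18 hours), Delta crew→West site (12 hours), Hotel crew→South site (27 hours) — total 9+8+18+12+27 = 74 hours.
Min-entry greedy (repeatedly take the single cheapest remaining cell) gives 77 hours, worse by 3.
Next-best assignment: Kilo crew→Harbor site, Echo crew→East site, Foxtrot crew→Central site, Delta crew→West site, Sierra crew→South site = 76 hours.
Every other assignment is strictly worse.

Min total: 74 hours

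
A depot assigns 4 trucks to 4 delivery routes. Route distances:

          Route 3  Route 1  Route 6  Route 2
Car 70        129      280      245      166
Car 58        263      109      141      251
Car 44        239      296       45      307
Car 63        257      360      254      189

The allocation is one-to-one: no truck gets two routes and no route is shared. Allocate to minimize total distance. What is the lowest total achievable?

Optimal: Car 70→Route 3 (129 km), Car 58→Route 1 (109 km), Car 44→Route 6 (45 km), Car 63→Route 2 (189 km) — total 129+109+45+189 = 472 km.
Next-best assignment: Car 70→Route 2, Car 58→Route 1, Car 44→Route 6, Car 63→Route 3 = 577 km.

Min total: 472 km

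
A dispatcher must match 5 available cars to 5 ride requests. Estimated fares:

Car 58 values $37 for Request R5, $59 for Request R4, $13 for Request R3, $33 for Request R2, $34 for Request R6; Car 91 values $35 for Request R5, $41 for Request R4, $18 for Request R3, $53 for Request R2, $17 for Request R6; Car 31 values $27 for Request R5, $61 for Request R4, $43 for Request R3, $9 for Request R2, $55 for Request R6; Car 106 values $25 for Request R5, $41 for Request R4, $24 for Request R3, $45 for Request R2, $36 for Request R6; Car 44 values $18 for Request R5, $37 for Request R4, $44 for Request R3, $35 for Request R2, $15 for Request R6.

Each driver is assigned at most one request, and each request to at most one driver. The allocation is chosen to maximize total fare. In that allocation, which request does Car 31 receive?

Optimal: Car 58→Request R4 ($59), Car 91→Request R5 ($35), Car 31→Request R6 ($55), Car 106→Request R2 ($45), Car 44→Request R3 ($44) — total 59+35+55+45+44 = $238.
Column-greedy (each request in turn goes to its best remaining driver) gives $231, worse by 7.
Car 31's own top request is Request R4 ($61), but forcing Car 31→Request R4 and reassigning the rest optimally gives only $231 — worse by 7.

Car 31 receives Request R6.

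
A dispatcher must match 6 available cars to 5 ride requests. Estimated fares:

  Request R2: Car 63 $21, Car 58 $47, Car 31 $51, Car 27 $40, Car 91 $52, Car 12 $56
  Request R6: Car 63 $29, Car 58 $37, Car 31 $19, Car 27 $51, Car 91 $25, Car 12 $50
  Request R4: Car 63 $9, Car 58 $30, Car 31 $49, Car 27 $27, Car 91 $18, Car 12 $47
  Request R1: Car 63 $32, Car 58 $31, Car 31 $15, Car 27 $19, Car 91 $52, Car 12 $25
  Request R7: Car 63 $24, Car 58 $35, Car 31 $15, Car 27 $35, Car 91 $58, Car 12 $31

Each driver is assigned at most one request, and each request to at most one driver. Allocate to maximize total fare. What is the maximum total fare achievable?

Maximum total: $246

Optimal: Car 12→Request R2 ($56), Car 27→Request R6 ($51), Car 31→Request R4 ($49), Car 63→Request R1 ($32), Car 91→Request R7 ($58) — total 56+51+49+32+58 = $246.
Next-best assignment: Car 12→Request R2, Car 27→Request R6, Car 31→Request R4, Car 58→Request R1, Car 91→Request R7 = $245.
Swapping Car 91↔Car 27 (Car 91→Request R6 $25, Car 27→Request R7 $35) loses 49.
No other one-to-one assignment exceeds $246.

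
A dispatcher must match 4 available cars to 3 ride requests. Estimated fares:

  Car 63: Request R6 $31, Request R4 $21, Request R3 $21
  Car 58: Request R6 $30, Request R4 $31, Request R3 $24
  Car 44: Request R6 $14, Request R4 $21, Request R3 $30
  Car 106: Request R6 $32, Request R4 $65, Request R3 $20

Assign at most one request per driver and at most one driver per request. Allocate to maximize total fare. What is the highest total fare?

Optimal: Car 63→Request R6 ($31), Car 106→Request R4 ($65), Car 44→Request R3 ($30) — total 31+65+30 = $126.
Column-greedy (each request in turn goes to its best remaining driver) gives $93, worse by 33.
Every other assignment is strictly worse.

Maximum total: $126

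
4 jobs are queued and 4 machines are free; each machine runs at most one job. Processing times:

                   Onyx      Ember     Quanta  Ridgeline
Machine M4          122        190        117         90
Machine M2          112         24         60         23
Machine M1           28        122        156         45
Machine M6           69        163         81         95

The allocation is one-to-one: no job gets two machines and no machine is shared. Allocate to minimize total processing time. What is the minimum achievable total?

Minimum total: 223 min

Optimal: Onyx→Machine M1 (28 min), Ember→Machine M2 (24 min), Quanta→Machine M6 (81 min), Ridgeline→Machine M4 (90 min) — total 28+24+81+90 = 223 min.
Min-entry greedy (repeatedly take the single cheapest remaining cell) gives 322 min, worse by 99.
Checked against all permutations: 223 min is optimal.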